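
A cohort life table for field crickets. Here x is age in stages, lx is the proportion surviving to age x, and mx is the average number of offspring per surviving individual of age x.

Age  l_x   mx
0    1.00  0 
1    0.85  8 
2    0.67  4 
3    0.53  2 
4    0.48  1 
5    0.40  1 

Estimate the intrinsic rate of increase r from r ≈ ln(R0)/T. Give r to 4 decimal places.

R0 = Σ lx·mx = 0 + 6.8 + 2.68 + 1.06 + 0.48 + 0.4 = 11.42
Σ x·lx·mx = 19.26; T = 19.26/11.42 = 1.68651…
r ≈ ln(R0)/T = ln(11.42)/1.68651… = 1.444023… → 1.4440

1.4440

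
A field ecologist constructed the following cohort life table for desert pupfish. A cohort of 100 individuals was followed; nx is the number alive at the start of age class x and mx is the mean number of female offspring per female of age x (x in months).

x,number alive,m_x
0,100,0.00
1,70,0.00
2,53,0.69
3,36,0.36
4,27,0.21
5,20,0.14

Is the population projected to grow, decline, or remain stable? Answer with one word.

lx = nx/n0 = nx/100: 1, 0.7, 0.53, 0.36, 0.27, 0.2
R0 = Σ lx·mx = 0 + 0 + 0.3657 + 0.1296 + 0.0567 + 0.028 = 0.58
R0 < 1, so the population is declining.

declining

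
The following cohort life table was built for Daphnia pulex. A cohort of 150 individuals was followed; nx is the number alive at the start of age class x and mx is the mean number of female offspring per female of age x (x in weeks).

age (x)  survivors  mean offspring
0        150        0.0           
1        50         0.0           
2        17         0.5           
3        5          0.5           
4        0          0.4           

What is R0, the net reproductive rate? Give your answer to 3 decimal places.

lx = nx/n0 = nx/150: 1, 0.33333…, 0.11333…, 0.03333…, 0
lx·mx by age: 0, 0, 0.056667…, 0.016667…, 0
R0 = Σ lx·mx = 0.073333… → 0.073

0.073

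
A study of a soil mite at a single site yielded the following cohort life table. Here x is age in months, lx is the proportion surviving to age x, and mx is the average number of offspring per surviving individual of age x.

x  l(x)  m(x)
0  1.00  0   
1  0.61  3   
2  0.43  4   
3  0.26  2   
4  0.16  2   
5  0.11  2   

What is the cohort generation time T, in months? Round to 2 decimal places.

lx·mx: 0, 1.83, 1.72, 0.52, 0.32, 0.22 → R0 = 4.61
x·lx·mx: 0, 1.83, 3.44, 1.56, 1.28, 1.1 → Σ = 9.21
T = 9.21 / 4.61 = 1.997831… → 2.00

2.00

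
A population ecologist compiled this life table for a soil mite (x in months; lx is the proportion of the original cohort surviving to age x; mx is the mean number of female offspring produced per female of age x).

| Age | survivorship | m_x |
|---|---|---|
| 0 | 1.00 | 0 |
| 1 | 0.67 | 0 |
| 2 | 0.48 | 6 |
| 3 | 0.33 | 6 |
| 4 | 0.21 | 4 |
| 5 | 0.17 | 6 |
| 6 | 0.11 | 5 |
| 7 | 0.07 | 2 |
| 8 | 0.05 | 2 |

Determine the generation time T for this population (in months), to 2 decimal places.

3.36

lx·mx: 0, 0, 2.88, 1.98, 0.84, 1.02, 0.55, 0.14, 0.1 → R0 = 7.51
x·lx·mx: 0, 0, 5.76, 5.94, 3.36, 5.1, 3.3, 0.98, 0.8 → Σ = 25.24
T = 25.24 / 7.51 = 3.360852… → 3.36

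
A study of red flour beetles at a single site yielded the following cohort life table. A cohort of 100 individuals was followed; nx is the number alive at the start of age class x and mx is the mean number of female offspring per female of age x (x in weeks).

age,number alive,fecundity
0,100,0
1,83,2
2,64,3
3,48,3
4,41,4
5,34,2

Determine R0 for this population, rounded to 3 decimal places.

7.340

lx = nx/n0 = nx/100: 1, 0.83, 0.64, 0.48, 0.41, 0.34
lx·mx by age: 0, 1.66, 1.92, 1.44, 1.64, 0.68
R0 = Σ lx·mx = 7.34 → 7.340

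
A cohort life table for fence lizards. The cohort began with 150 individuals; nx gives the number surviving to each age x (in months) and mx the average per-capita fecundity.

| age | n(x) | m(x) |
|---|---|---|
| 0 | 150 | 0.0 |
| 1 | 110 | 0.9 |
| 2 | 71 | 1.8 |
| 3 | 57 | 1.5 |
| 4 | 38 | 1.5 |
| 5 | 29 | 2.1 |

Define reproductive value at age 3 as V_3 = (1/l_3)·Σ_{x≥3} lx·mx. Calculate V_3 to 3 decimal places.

lx = nx/n0 = nx/150: 1, 0.73333…, 0.47333…, 0.38, 0.25333…, 0.19333…
lx·mx for x ≥ 3: 0.57, 0.38…, 0.406… → sum = 1.356…
V_3 = 1.356… / l_3 = 1.356… / 0.38 = 3.568421… → 3.568

3.568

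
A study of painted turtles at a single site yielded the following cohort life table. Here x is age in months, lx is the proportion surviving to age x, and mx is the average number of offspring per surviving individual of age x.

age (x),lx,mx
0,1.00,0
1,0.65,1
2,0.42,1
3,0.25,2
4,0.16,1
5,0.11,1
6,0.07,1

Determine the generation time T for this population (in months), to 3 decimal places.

lx·mx: 0, 0.65, 0.42, 0.5, 0.16, 0.11, 0.07 → R0 = 1.91
x·lx·mx: 0, 0.65, 0.84, 1.5, 0.64, 0.55, 0.42 → Σ = 4.6
T = 4.6 / 1.91 = 2.408377… → 2.408

2.408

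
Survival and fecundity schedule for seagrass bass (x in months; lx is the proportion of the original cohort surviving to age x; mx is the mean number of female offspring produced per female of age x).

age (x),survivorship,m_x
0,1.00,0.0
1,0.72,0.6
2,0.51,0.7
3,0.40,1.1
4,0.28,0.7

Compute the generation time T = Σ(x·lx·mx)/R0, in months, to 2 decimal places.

lx·mx: 0, 0.432, 0.357, 0.44, 0.196 → R0 = 1.425
x·lx·mx: 0, 0.432, 0.714, 1.32, 0.784 → Σ = 3.25
T = 3.25 / 1.425 = 2.280702… → 2.28

2.28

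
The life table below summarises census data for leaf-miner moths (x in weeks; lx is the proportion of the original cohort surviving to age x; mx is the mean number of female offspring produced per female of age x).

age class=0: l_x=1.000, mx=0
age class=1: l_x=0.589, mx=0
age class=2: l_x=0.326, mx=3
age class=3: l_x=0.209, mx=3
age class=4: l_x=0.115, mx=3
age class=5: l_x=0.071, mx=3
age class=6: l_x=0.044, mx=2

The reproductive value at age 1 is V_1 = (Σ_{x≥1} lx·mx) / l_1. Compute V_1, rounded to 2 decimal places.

lx·mx for x ≥ 1: 0, 0.978, 0.627, 0.345, 0.213, 0.088 → sum = 2.251
V_1 = 2.251 / l_1 = 2.251 / 0.589 = 3.821732… → 3.82

3.82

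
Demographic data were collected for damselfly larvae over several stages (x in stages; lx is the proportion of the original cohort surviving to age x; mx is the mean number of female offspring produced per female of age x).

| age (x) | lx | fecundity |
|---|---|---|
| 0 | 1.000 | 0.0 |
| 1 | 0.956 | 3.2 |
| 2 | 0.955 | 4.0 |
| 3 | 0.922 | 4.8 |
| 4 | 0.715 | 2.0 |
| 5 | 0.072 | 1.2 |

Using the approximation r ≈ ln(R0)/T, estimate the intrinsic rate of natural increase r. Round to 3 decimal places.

R0 = Σ lx·mx = 0 + 3.0592 + 3.82 + 4.4256 + 1.43 + 0.0864 = 12.8212
Σ x·lx·mx = 30.128; T = 30.128/12.8212 = 2.34986…
r ≈ ln(R0)/T = ln(12.8212)/2.34986… = 1.08564… → 1.086

1.086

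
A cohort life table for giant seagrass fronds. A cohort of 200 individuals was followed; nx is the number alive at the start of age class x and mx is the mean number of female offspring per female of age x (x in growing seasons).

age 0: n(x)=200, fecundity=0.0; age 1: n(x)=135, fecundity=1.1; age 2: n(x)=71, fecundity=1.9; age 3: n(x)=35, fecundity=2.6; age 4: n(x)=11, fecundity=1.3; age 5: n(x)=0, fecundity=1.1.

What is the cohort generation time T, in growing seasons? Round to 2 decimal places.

lx = nx/n0 = nx/200: 1, 0.675, 0.355, 0.175, 0.055, 0
lx·mx: 0, 0.7425, 0.6745, 0.455, 0.0715, 0 → R0 = 1.9435
x·lx·mx: 0, 0.7425, 1.349, 1.365, 0.286, 0 → Σ = 3.7425
T = 3.7425 / 1.9435 = 1.92565… → 1.93

1.93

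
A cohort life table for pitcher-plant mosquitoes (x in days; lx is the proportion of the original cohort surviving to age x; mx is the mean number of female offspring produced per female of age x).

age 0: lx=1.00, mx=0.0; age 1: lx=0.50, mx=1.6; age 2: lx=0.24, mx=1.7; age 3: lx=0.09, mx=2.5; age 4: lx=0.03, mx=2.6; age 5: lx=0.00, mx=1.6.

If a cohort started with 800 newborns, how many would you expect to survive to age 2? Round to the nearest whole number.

192

Expected survivors = N0 · l_2 = 800 × 0.24 = 192 → 192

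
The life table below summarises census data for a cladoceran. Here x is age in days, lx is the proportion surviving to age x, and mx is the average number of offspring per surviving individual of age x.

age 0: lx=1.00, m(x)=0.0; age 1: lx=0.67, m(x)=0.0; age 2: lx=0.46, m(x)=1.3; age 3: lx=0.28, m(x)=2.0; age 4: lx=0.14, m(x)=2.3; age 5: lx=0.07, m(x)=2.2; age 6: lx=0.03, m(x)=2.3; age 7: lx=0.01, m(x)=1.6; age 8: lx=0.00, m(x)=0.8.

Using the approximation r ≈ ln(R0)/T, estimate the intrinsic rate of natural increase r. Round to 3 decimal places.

R0 = Σ lx·mx = 0 + 0 + 0.598 + 0.56 + 0.322 + 0.154 + 0.069 + 0.016 + 0 = 1.719
Σ x·lx·mx = 5.46; T = 5.46/1.719 = 3.17627…
r ≈ ln(R0)/T = ln(1.719)/3.17627… = 0.17056… → 0.171

0.171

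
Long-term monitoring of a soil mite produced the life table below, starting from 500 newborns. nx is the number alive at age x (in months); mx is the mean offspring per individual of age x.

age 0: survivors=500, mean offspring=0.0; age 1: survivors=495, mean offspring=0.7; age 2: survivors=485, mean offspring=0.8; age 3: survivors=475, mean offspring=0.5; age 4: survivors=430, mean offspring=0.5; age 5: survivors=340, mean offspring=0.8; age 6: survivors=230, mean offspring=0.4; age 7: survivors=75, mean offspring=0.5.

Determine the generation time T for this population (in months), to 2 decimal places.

lx = nx/n0 = nx/500: 1, 0.99, 0.97, 0.95, 0.86, 0.68, 0.46, 0.15
lx·mx: 0, 0.693, 0.776, 0.475, 0.43, 0.544, 0.184, 0.075 → R0 = 3.177
x·lx·mx: 0, 0.693, 1.552, 1.425, 1.72, 2.72, 1.104, 0.525 → Σ = 9.739
T = 9.739 / 3.177 = 3.065471… → 3.07

3.07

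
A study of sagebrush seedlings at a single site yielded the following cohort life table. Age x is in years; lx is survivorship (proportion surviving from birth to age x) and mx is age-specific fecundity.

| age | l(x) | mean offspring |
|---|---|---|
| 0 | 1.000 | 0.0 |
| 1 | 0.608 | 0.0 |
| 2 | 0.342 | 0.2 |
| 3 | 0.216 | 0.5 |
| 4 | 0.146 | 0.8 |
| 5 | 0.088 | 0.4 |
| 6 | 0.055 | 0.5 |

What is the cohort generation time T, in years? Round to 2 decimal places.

lx·mx: 0, 0, 0.0684, 0.108, 0.1168, 0.0352, 0.0275 → R0 = 0.3559
x·lx·mx: 0, 0, 0.1368, 0.324, 0.4672, 0.176, 0.165 → Σ = 1.269
T = 1.269 / 0.3559 = 3.565608… → 3.57

3.57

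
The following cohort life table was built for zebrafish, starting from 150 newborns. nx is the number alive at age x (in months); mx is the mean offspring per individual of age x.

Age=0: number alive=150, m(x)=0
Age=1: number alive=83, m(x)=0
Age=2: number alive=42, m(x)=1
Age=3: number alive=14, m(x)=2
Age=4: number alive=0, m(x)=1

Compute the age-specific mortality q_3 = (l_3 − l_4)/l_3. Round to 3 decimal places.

lx = nx/n0 = nx/150: 1, 0.55333…, 0.28, 0.09333…, 0
q_3 = (l_3 − l_4) / l_3 = (0.093333… − 0) / 0.093333…
     = 0.093333… / 0.093333… = 1 → 1.000

1.000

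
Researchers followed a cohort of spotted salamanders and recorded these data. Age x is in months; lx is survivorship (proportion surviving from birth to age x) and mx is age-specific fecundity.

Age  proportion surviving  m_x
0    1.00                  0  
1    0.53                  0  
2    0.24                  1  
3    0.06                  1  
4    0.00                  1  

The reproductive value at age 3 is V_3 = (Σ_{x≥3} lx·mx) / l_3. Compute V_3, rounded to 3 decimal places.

1.000

lx·mx for x ≥ 3: 0.06, 0 → sum = 0.06
V_3 = 0.06 / l_3 = 0.06 / 0.06 = 1 → 1.000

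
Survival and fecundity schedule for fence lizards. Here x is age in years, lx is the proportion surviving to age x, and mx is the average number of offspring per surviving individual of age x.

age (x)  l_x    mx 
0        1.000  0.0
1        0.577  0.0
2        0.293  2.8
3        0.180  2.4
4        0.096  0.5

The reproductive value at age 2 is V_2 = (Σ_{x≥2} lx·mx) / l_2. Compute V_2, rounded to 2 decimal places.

lx·mx for x ≥ 2: 0.8204, 0.432, 0.048 → sum = 1.3004
V_2 = 1.3004 / l_2 = 1.3004 / 0.293 = 4.438225… → 4.44

4.44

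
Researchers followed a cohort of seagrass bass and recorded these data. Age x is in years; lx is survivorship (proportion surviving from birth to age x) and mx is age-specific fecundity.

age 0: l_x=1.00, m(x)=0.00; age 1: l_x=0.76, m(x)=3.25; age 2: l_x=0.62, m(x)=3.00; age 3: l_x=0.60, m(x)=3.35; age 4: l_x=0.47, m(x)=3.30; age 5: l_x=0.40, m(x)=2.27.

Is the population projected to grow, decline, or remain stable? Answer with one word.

growing

R0 = Σ lx·mx = 0 + 2.47 + 1.86 + 2.01 + 1.551 + 0.908 = 8.799
R0 > 1, so the population is growing.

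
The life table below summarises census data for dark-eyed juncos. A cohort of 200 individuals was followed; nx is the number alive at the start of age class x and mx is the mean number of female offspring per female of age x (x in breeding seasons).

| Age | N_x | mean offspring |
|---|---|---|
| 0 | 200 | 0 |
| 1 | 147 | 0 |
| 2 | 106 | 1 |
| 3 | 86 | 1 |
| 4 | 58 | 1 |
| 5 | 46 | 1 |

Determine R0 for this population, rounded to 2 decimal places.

1.48

lx = nx/n0 = nx/200: 1, 0.735, 0.53, 0.43, 0.29, 0.23
lx·mx by age: 0, 0, 0.53, 0.43, 0.29, 0.23
R0 = Σ lx·mx = 1.48 → 1.48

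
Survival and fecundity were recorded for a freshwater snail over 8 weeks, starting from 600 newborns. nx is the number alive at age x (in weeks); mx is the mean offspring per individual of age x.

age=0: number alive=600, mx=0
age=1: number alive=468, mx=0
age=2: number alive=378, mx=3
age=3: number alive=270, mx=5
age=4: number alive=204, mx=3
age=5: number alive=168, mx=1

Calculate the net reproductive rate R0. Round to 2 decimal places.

lx = nx/n0 = nx/600: 1, 0.78, 0.63, 0.45, 0.34, 0.28
lx·mx by age: 0, 0, 1.89, 2.25, 1.02, 0.28
R0 = Σ lx·mx = 5.44 → 5.44

5.44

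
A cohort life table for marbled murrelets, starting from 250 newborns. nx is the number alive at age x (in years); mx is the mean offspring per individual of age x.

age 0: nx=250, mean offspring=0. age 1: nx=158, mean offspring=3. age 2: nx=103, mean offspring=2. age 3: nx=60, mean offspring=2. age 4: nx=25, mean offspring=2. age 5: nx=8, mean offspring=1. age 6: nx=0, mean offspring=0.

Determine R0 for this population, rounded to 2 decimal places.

3.43

lx = nx/n0 = nx/250: 1, 0.632, 0.412, 0.24, 0.1, 0.032, 0
lx·mx by age: 0, 1.896, 0.824, 0.48, 0.2, 0.032, 0
R0 = Σ lx·mx = 3.432 → 3.43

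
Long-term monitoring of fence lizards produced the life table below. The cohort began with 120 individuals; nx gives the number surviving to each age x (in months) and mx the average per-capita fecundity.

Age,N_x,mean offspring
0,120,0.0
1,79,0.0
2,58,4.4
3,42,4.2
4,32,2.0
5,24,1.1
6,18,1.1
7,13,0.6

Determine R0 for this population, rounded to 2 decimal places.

lx = nx/n0 = nx/120: 1, 0.65833…, 0.48333…, 0.35, 0.26667…, 0.2, 0.15, 0.10833…
lx·mx by age: 0, 0, 2.126667…, 1.47, 0.533333…, 0.22, 0.165, 0.065…
R0 = Σ lx·mx = 4.58… → 4.58

4.58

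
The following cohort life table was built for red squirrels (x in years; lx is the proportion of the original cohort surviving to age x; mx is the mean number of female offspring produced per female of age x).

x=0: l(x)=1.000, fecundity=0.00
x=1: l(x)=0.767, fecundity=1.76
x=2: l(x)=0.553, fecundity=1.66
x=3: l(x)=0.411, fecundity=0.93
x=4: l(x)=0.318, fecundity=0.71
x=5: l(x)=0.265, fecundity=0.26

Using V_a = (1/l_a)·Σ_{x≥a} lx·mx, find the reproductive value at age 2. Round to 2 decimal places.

lx·mx for x ≥ 2: 0.91798, 0.38223, 0.22578, 0.0689 → sum = 1.59489
V_2 = 1.59489 / l_2 = 1.59489 / 0.553 = 2.884069… → 2.88

2.88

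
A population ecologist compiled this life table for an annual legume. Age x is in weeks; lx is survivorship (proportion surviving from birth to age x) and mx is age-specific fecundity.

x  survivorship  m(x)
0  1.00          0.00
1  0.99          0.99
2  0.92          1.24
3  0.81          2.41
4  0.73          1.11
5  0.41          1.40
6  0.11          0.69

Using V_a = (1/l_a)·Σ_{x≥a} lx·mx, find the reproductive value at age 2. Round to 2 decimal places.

lx·mx for x ≥ 2: 1.1408, 1.9521, 0.8103, 0.574, 0.0759 → sum = 4.5531
V_2 = 4.5531 / l_2 = 4.5531 / 0.92 = 4.949022… → 4.95

4.95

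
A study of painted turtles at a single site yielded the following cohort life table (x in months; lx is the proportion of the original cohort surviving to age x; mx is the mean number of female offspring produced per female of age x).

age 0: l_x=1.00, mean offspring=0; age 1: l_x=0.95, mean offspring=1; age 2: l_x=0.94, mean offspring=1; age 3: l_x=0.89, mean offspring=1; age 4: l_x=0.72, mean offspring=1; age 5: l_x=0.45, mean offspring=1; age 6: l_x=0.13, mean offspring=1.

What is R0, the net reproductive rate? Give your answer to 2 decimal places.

4.08

lx·mx by age: 0, 0.95, 0.94, 0.89, 0.72, 0.45, 0.13
R0 = Σ lx·mx = 4.08 → 4.08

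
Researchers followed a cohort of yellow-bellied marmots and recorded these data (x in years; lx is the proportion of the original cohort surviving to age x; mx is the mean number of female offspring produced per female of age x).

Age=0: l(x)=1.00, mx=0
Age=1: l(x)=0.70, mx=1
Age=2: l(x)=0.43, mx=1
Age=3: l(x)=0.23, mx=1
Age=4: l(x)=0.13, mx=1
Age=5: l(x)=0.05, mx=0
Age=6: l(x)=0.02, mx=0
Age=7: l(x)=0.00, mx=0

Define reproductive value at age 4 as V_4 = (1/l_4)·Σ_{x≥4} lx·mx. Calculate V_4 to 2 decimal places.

lx·mx for x ≥ 4: 0.13, 0, 0, 0 → sum = 0.13
V_4 = 0.13 / l_4 = 0.13 / 0.13 = 1 → 1.00

1.00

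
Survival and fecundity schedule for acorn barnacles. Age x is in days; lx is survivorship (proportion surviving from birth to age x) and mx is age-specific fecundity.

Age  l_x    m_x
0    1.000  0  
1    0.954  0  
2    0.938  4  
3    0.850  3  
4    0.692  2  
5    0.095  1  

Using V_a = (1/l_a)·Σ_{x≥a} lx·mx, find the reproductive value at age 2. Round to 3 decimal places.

8.295

lx·mx for x ≥ 2: 3.752, 2.55, 1.384, 0.095 → sum = 7.781
V_2 = 7.781 / l_2 = 7.781 / 0.938 = 8.295309… → 8.295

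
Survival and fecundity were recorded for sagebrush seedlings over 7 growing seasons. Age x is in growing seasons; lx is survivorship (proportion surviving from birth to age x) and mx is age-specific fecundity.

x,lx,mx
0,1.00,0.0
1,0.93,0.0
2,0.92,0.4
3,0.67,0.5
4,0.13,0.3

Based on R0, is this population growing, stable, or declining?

R0 = Σ lx·mx = 0 + 0 + 0.368 + 0.335 + 0.039 = 0.742
R0 < 1, so the population is declining.

declining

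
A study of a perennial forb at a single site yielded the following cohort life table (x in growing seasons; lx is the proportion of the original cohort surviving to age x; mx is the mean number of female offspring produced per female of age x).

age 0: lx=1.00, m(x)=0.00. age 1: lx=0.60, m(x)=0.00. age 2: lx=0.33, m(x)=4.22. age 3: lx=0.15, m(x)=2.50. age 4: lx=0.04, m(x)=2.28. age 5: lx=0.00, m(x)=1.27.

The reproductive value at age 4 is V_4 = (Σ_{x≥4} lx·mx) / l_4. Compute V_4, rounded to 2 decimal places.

2.28

lx·mx for x ≥ 4: 0.0912, 0 → sum = 0.0912
V_4 = 0.0912 / l_4 = 0.0912 / 0.04 = 2.28 → 2.28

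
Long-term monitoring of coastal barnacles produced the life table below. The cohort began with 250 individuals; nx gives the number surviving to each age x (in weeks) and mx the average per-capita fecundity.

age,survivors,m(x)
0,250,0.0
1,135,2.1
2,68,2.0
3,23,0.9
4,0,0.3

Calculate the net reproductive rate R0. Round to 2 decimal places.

lx = nx/n0 = nx/250: 1, 0.54, 0.272, 0.092, 0
lx·mx by age: 0, 1.134, 0.544, 0.0828, 0
R0 = Σ lx·mx = 1.7608 → 1.76

1.76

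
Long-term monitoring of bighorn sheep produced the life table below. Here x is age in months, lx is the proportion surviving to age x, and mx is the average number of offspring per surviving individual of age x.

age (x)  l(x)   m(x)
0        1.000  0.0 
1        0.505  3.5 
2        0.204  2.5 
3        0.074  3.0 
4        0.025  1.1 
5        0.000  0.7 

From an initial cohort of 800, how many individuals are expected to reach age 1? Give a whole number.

404

Expected survivors = N0 · l_1 = 800 × 0.505 = 404 → 404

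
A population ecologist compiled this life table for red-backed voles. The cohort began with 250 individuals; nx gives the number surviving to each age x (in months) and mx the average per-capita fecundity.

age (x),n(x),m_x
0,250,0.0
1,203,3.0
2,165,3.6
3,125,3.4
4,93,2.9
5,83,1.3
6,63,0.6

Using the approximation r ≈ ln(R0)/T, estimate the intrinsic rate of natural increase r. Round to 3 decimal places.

lx = nx/n0 = nx/250: 1, 0.812, 0.66, 0.5, 0.372, 0.332, 0.252
R0 = Σ lx·mx = 0 + 2.436 + 2.376 + 1.7 + 1.0788 + 0.4316 + 0.1512 = 8.1736
Σ x·lx·mx = 19.6684; T = 19.6684/8.1736 = 2.40633…
r ≈ ln(R0)/T = ln(8.1736)/2.40633… = 0.87308… → 0.873

0.873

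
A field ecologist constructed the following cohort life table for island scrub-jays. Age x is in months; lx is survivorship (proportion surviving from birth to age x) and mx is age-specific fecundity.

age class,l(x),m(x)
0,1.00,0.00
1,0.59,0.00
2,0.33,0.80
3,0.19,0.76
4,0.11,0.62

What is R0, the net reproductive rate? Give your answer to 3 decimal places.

0.477

lx·mx by age: 0, 0, 0.264, 0.1444, 0.0682
R0 = Σ lx·mx = 0.4766 → 0.477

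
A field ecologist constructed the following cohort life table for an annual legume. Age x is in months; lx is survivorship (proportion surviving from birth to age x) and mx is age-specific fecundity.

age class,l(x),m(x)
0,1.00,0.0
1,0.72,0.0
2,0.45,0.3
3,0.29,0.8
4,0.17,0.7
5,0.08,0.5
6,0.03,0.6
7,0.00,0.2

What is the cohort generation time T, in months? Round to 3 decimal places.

3.217

lx·mx: 0, 0, 0.135, 0.232, 0.119, 0.04, 0.018, 0 → R0 = 0.544
x·lx·mx: 0, 0, 0.27, 0.696, 0.476, 0.2, 0.108, 0 → Σ = 1.75
T = 1.75 / 0.544 = 3.216912… → 3.217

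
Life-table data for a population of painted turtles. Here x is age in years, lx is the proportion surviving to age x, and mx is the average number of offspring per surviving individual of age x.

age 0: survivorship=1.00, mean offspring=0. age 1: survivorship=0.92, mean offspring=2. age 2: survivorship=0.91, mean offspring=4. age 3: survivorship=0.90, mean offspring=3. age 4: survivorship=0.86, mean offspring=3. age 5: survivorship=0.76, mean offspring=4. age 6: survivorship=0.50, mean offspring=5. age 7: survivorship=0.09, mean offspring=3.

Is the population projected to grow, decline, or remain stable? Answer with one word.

R0 = Σ lx·mx = 0 + 1.84 + 3.64 + 2.7 + 2.58 + 3.04 + 2.5 + 0.27 = 16.57
R0 > 1, so the population is growing.

growing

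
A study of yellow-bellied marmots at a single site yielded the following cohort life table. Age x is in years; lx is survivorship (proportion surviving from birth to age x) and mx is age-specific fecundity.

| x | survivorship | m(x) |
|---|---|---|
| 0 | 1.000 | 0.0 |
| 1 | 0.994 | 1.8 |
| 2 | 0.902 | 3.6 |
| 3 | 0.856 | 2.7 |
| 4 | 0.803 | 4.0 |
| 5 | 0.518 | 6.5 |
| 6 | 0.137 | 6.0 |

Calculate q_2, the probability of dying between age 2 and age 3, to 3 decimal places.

q_2 = (l_2 − l_3) / l_2 = (0.902 − 0.856) / 0.902
     = 0.046 / 0.902 = 0.050998… → 0.051

0.051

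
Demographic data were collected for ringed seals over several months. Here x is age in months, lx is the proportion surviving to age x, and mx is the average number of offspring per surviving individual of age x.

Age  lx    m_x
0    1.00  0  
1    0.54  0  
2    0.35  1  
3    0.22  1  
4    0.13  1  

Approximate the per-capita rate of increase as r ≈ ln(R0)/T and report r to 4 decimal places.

-0.1328

R0 = Σ lx·mx = 0 + 0 + 0.35 + 0.22 + 0.13 = 0.7
Σ x·lx·mx = 1.88; T = 1.88/0.7 = 2.68571…
r ≈ ln(R0)/T = ln(0.7)/2.68571… = -0.132805… → -0.1328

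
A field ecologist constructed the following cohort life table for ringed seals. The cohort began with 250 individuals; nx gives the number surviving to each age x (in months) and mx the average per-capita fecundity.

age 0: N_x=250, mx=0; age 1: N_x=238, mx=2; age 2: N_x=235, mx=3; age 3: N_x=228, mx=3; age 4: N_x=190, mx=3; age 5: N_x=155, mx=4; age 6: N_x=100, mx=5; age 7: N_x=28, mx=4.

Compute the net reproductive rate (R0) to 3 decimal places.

lx = nx/n0 = nx/250: 1, 0.952, 0.94, 0.912, 0.76, 0.62, 0.4, 0.112
lx·mx by age: 0, 1.904, 2.82, 2.736, 2.28, 2.48, 2, 0.448
R0 = Σ lx·mx = 14.668 → 14.668

14.668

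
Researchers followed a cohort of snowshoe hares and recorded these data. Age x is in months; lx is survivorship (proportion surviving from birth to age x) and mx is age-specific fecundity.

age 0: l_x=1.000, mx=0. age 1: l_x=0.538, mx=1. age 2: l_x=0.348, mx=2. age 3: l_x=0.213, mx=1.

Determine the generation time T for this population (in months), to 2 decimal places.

1.78

lx·mx: 0, 0.538, 0.696, 0.213 → R0 = 1.447
x·lx·mx: 0, 0.538, 1.392, 0.639 → Σ = 2.569
T = 2.569 / 1.447 = 1.775397… → 1.78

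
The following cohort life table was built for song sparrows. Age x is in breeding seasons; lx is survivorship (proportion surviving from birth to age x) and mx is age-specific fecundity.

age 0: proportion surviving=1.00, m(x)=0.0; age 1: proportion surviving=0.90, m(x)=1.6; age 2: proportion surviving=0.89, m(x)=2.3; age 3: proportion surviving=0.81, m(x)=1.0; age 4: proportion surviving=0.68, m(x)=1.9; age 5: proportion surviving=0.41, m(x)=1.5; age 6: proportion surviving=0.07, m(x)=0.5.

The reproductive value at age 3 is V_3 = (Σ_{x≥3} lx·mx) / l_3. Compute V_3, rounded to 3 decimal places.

3.398

lx·mx for x ≥ 3: 0.81, 1.292, 0.615, 0.035 → sum = 2.752
V_3 = 2.752 / l_3 = 2.752 / 0.81 = 3.397531… → 3.398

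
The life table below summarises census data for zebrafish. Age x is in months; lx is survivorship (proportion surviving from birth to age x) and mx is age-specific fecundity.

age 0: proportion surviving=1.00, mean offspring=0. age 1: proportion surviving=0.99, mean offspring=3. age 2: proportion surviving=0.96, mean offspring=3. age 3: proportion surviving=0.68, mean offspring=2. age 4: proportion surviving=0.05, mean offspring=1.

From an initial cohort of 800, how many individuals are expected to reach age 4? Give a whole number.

40

Expected survivors = N0 · l_4 = 800 × 0.05 = 40 → 40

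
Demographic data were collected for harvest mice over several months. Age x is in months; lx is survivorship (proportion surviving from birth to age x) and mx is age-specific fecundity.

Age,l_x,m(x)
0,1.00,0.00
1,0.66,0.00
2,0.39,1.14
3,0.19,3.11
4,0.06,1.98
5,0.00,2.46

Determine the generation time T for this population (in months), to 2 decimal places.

2.72

lx·mx: 0, 0, 0.4446, 0.5909, 0.1188, 0 → R0 = 1.1543
x·lx·mx: 0, 0, 0.8892, 1.7727, 0.4752, 0 → Σ = 3.1371
T = 3.1371 / 1.1543 = 2.717751… → 2.72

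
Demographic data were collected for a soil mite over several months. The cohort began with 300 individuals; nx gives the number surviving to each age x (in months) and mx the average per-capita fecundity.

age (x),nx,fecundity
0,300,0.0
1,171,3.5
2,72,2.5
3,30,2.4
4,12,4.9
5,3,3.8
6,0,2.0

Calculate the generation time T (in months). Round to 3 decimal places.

1.593

lx = nx/n0 = nx/300: 1, 0.57, 0.24, 0.1, 0.04, 0.01, 0
lx·mx: 0, 1.995, 0.6, 0.24, 0.196, 0.038, 0 → R0 = 3.069
x·lx·mx: 0, 1.995, 1.2, 0.72, 0.784, 0.19, 0 → Σ = 4.889
T = 4.889 / 3.069 = 1.593027… → 1.593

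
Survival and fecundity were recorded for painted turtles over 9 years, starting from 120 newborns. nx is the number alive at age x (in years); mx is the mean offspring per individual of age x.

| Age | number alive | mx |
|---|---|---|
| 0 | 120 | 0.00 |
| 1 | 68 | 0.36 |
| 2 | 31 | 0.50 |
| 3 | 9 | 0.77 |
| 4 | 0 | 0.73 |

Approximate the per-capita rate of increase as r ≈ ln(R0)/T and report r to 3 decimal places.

lx = nx/n0 = nx/120: 1, 0.56667…, 0.25833…, 0.075, 0
R0 = Σ lx·mx = 0 + 0.204… + 0.12917… + 0.05775 + 0 = 0.390917…
Σ x·lx·mx = 0.635583…; T = 0.635583…/0.390917… = 1.62588…
r ≈ ln(R0)/T = ln(0.390917…)/1.62588… = -0.57769… → -0.578

-0.578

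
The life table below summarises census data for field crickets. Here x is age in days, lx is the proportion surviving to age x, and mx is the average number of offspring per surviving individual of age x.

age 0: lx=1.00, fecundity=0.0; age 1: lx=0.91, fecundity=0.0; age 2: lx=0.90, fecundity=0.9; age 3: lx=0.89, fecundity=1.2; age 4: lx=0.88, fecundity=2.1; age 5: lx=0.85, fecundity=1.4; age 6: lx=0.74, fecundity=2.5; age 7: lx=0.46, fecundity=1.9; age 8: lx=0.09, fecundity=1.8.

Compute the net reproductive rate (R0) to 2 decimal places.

lx·mx by age: 0, 0, 0.81, 1.068, 1.848, 1.19, 1.85, 0.874, 0.162
R0 = Σ lx·mx = 7.802 → 7.80

7.80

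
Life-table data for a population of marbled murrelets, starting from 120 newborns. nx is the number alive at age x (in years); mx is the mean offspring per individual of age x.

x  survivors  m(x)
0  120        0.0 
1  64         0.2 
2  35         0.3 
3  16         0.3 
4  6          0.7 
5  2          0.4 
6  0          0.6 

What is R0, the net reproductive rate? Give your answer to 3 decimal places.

lx = nx/n0 = nx/120: 1, 0.53333…, 0.29167…, 0.13333…, 0.05, 0.01667…, 0
lx·mx by age: 0, 0.106667…, 0.0875…, 0.04…, 0.035, 0.006667…, 0
R0 = Σ lx·mx = 0.275833… → 0.276

0.276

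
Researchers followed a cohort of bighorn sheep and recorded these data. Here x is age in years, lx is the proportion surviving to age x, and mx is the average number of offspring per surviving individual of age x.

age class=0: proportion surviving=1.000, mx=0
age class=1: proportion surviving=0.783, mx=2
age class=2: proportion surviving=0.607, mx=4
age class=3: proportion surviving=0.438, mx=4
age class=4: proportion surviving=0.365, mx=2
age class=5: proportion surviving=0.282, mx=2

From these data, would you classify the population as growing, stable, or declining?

R0 = Σ lx·mx = 0 + 1.566 + 2.428 + 1.752 + 0.73 + 0.564 = 7.04
R0 > 1, so the population is growing.

growing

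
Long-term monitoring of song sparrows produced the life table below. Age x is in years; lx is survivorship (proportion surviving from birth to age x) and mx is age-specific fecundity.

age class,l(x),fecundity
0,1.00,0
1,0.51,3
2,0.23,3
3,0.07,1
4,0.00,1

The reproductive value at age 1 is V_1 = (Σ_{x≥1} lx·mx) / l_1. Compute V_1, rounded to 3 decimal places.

lx·mx for x ≥ 1: 1.53, 0.69, 0.07, 0 → sum = 2.29
V_1 = 2.29 / l_1 = 2.29 / 0.51 = 4.490196… → 4.490

4.490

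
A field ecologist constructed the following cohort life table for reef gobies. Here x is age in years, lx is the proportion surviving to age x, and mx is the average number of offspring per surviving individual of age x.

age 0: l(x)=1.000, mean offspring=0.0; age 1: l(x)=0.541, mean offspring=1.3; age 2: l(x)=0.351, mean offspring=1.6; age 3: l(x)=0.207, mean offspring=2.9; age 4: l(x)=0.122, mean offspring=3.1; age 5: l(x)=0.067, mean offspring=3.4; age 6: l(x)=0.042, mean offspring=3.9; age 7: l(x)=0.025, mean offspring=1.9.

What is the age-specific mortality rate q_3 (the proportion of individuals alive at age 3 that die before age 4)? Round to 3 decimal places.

0.411

q_3 = (l_3 − l_4) / l_3 = (0.207 − 0.122) / 0.207
     = 0.085 / 0.207 = 0.410628… → 0.411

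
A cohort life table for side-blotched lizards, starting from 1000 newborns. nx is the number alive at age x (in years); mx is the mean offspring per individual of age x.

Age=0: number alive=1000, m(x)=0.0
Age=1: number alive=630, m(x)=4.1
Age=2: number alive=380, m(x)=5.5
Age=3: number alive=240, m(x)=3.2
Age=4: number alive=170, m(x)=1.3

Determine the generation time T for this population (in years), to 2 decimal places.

1.76

lx = nx/n0 = nx/1000: 1, 0.63, 0.38, 0.24, 0.17
lx·mx: 0, 2.583, 2.09, 0.768, 0.221 → R0 = 5.662
x·lx·mx: 0, 2.583, 4.18, 2.304, 0.884 → Σ = 9.951
T = 9.951 / 5.662 = 1.757506… → 1.76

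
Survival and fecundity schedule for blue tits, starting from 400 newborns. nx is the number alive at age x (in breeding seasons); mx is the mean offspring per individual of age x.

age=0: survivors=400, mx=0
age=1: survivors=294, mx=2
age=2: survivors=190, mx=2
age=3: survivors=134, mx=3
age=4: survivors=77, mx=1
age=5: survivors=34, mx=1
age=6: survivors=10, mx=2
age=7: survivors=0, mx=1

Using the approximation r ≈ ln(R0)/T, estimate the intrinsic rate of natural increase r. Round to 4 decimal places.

0.6297

lx = nx/n0 = nx/400: 1, 0.735, 0.475, 0.335, 0.1925, 0.085, 0.025, 0
R0 = Σ lx·mx = 0 + 1.47 + 0.95 + 1.005 + 0.1925 + 0.085 + 0.05 + 0 = 3.7525
Σ x·lx·mx = 7.88; T = 7.88/3.7525 = 2.09993…
r ≈ ln(R0)/T = ln(3.7525)/2.09993… = 0.629745… → 0.6297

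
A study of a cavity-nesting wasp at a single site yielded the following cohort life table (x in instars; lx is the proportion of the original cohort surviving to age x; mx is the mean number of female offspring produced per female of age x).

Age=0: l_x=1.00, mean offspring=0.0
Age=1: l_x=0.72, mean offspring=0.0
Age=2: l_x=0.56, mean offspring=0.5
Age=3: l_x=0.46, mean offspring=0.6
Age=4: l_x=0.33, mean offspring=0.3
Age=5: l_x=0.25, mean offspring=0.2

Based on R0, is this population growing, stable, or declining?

declining

R0 = Σ lx·mx = 0 + 0 + 0.28 + 0.276 + 0.099 + 0.05 = 0.705
R0 < 1, so the population is declining.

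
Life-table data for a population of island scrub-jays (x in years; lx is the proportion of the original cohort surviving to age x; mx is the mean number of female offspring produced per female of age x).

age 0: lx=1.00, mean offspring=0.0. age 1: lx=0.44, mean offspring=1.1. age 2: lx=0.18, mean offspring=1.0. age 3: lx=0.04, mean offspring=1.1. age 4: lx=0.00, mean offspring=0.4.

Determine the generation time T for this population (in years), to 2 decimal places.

lx·mx: 0, 0.484, 0.18, 0.044, 0 → R0 = 0.708
x·lx·mx: 0, 0.484, 0.36, 0.132, 0 → Σ = 0.976
T = 0.976 / 0.708 = 1.378531… → 1.38

1.38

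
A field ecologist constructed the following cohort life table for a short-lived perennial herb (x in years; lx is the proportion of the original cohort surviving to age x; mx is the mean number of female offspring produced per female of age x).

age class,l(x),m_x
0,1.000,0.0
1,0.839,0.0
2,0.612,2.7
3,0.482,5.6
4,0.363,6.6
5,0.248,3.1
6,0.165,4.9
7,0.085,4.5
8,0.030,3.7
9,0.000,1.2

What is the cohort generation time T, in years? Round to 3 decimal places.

lx·mx: 0, 0, 1.6524, 2.6992, 2.3958, 0.7688, 0.8085, 0.3825, 0.111, 0 → R0 = 8.8182
x·lx·mx: 0, 0, 3.3048, 8.0976, 9.5832, 3.844, 4.851, 2.6775, 0.888, 0 → Σ = 33.2461
T = 33.2461 / 8.8182 = 3.770169… → 3.770

3.770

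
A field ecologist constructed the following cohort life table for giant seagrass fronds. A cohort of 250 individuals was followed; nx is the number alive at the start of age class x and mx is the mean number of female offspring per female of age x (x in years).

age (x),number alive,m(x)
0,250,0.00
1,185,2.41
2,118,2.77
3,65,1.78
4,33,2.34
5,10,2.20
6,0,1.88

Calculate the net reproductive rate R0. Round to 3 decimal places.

lx = nx/n0 = nx/250: 1, 0.74, 0.472, 0.26, 0.132, 0.04, 0
lx·mx by age: 0, 1.7834, 1.30744, 0.4628, 0.30888, 0.088, 0
R0 = Σ lx·mx = 3.95052 → 3.951

3.951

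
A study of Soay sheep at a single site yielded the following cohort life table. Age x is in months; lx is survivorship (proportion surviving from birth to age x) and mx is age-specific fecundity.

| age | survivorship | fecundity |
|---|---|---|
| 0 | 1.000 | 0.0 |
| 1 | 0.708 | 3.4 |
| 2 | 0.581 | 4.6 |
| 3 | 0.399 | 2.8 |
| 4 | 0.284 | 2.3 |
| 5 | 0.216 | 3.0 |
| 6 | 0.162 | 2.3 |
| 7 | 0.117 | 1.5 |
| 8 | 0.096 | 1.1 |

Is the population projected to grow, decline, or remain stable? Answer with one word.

R0 = Σ lx·mx = 0 + 2.4072 + 2.6726 + 1.1172 + 0.6532 + 0.648 + 0.3726 + 0.1755 + 0.1056 = 8.1519
R0 > 1, so the population is growing.

growing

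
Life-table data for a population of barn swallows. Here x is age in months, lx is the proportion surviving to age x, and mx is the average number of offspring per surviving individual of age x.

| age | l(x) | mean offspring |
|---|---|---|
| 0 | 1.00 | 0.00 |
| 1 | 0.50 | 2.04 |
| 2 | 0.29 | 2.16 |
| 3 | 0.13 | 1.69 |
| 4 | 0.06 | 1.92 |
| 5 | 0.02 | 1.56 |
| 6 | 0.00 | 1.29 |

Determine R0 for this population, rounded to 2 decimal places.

lx·mx by age: 0, 1.02, 0.6264, 0.2197, 0.1152, 0.0312, 0
R0 = Σ lx·mx = 2.0125 → 2.01

2.01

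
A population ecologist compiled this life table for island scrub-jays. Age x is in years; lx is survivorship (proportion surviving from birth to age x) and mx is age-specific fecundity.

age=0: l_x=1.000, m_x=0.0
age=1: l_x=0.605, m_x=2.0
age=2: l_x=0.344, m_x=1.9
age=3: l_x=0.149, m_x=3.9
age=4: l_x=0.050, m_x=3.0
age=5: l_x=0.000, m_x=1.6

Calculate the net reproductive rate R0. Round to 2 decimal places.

lx·mx by age: 0, 1.21, 0.6536, 0.5811, 0.15, 0
R0 = Σ lx·mx = 2.5947 → 2.59

2.59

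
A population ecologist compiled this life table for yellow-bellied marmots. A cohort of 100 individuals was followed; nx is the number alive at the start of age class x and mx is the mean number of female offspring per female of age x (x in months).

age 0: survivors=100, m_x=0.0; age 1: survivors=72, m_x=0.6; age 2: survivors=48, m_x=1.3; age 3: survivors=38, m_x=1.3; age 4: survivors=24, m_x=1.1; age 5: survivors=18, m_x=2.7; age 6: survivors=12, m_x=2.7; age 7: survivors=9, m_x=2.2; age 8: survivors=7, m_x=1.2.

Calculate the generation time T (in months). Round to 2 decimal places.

lx = nx/n0 = nx/100: 1, 0.72, 0.48, 0.38, 0.24, 0.18, 0.12, 0.09, 0.07
lx·mx: 0, 0.432, 0.624, 0.494, 0.264, 0.486, 0.324, 0.198, 0.084 → R0 = 2.906
x·lx·mx: 0, 0.432, 1.248, 1.482, 1.056, 2.43, 1.944, 1.386, 0.672 → Σ = 10.65
T = 10.65 / 2.906 = 3.664831… → 3.66

3.66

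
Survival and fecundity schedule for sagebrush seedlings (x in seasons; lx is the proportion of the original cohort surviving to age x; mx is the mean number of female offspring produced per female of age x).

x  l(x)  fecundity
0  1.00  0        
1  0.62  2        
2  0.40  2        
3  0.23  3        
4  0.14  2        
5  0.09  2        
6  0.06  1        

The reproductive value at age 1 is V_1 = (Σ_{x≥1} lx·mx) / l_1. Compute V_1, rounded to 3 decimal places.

lx·mx for x ≥ 1: 1.24, 0.8, 0.69, 0.28, 0.18, 0.06 → sum = 3.25
V_1 = 3.25 / l_1 = 3.25 / 0.62 = 5.241935… → 5.242

5.242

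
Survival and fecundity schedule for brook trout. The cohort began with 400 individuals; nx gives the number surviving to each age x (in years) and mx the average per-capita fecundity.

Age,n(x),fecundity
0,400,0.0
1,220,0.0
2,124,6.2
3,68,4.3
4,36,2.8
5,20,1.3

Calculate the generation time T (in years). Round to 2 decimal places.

2.48

lx = nx/n0 = nx/400: 1, 0.55, 0.31, 0.17, 0.09, 0.05
lx·mx: 0, 0, 1.922, 0.731, 0.252, 0.065 → R0 = 2.97
x·lx·mx: 0, 0, 3.844, 2.193, 1.008, 0.325 → Σ = 7.37
T = 7.37 / 2.97 = 2.481481… → 2.48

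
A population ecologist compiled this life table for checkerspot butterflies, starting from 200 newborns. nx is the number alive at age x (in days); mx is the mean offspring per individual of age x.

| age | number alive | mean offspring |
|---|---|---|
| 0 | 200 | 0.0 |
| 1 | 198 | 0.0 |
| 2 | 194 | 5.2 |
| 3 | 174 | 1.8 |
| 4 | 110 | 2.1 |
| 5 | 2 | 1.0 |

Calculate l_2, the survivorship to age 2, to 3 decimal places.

l_2 = n_2/n_0 = 194/200 = 0.97 → 0.970

0.970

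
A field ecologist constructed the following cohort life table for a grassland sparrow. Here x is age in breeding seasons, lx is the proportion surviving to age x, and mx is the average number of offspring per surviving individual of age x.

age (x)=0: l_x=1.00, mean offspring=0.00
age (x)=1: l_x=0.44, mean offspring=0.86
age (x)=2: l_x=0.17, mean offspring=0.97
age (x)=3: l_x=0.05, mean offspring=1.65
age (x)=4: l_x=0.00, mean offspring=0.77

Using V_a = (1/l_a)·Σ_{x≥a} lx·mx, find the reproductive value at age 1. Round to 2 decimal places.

1.42

lx·mx for x ≥ 1: 0.3784, 0.1649, 0.0825, 0 → sum = 0.6258
V_1 = 0.6258 / l_1 = 0.6258 / 0.44 = 1.422273… → 1.42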